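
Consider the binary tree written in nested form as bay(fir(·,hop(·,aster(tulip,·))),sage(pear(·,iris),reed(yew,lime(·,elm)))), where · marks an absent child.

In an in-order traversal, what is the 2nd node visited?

In-order visits the left subtree, then the node, then the right subtree.
At bay: go left to fir.
  At fir: no left child.
  Visit fir.
  At fir: go right to hop.
    At hop: no left child.
    Visit hop.
    At hop: go right to aster.
      At aster: go left to tulip.
        tulip is a leaf — visit tulip.
      Visit aster.
      At aster: no right child.
Visit bay.
At bay: go right to sage.
  At sage: go left to pear.
    At pear: no left child.
    Visit pear.
    At pear: go right to iris.
      iris is a leaf — visit iris.
  Visit sage.
  At sage: go right to reed.
    At reed: go left to yew.
      yew is a leaf — visit yew.
    Visit reed.
    At reed: go right to lime.
      At lime: no left child.
      Visit lime.
      At lime: go right to elm.
        elm is a leaf — visit elm.
Full in-order sequence: fir, hop, tulip, aster, bay, pear, iris, sage, yew, reed, lime, elm.

hop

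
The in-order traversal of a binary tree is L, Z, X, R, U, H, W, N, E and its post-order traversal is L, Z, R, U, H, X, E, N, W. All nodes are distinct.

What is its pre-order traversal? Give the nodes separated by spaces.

W X Z L H U R N E

The last element of post-order is the root; it splits in-order into left and right subtrees.
Root W: left subtree has 6 nodes {L, Z, X, R, U, H}, right has 2 {N, E}.
  Root X: left subtree has 2 nodes {L, Z}, right has 3 {R, U, H}.
    Root Z: left subtree has 1 node {L}, right has 0 { }.
    Root H: left subtree has 2 nodes {R, U}, right has 0 { }.
      Root U: left subtree has 1 node {R}, right has 0 { }.
  Root N: left subtree has 0 nodes { }, right has 1 {E}.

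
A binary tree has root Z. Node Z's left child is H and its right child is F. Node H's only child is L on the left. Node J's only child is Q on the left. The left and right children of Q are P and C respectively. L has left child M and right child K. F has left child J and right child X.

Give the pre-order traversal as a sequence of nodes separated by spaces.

Pre-order visits the node, then its left subtree, then its right subtree.
Visit Z.
At Z: go left to H.
  Visit H.
  At H: go left to L.
    Visit L.
    At L: go left to M.
      M is a leaf — visit M.
    At L: go right to K.
      K is a leaf — visit K.
  At H: no right child.
At Z: go right to F.
  Visit F.
  At F: go left to J.
    Visit J.
    At J: go left to Q.
      Visit Q.
      At Q: go left to P.
        P is a leaf — visit P.
      At Q: go right to C.
        C is a leaf — visit C.
    At J: no right child.
  At F: go right to X.
    X is a leaf — visit X.

Z H L M K F J Q P C X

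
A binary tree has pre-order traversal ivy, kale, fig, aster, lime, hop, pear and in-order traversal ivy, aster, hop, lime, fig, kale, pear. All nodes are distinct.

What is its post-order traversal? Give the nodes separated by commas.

hop, lime, aster, fig, pear, kale, ivy

The first element of pre-order is the root; it splits in-order into left and right subtrees.
Root ivy: left subtree has 0 nodes { }, right has 6 {aster, hop, lime, fig, kale, pear}.
  Root kale: left subtree has 4 nodes {aster, hop, lime, fig}, right has 1 {pear}.
    Root fig: left subtree has 3 nodes {aster, hop, lime}, right has 0 { }.
      Root aster: left subtree has 0 nodes { }, right has 2 {hop, lime}.
        Root lime: left subtree has 1 node {hop}, right has 0 { }.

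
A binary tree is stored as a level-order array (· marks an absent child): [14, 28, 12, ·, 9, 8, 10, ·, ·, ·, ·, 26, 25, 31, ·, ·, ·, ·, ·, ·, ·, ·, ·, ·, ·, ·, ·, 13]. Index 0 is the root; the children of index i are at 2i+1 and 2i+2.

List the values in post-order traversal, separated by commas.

Post-order visits the left subtree, then the right subtree, then the node.
At 14: go left to 28.
  At 28: no left child.
  At 28: go right to 9.
    9 is a leaf — visit 9.
  Visit 28.
At 14: go right to 12.
  At 12: go left to 8.
    At 8: go left to 26.
      26 is a leaf — visit 26.
    At 8: go right to 25.
      25 is a leaf — visit 25.
    Visit 8.
  At 12: go right to 10.
    At 10: go left to 31.
      At 31: go left to 13.
        13 is a leaf — visit 13.
      At 31: no right child.
      Visit 31.
    At 10: no right child.
    Visit 10.
  Visit 12.
Visit 14.

9, 28, 26, 25, 8, 13, 31, 10, 12, 14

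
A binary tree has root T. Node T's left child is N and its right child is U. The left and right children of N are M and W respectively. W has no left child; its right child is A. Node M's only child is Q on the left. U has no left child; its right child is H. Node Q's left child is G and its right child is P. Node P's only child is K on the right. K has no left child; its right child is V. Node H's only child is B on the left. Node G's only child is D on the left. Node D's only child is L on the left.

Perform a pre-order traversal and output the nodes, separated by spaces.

Pre-order visits the node, then its left subtree, then its right subtree.
Visit T.
At T: go left to N.
  Visit N.
  At N: go left to M.
    Visit M.
    At M: go left to Q.
      Visit Q.
      At Q: go left to G.
        Visit G.
        At G: go left to D.
          Visit D.
          At D: go left to L.
            L is a leaf — visit L.
          At D: no right child.
        At G: no right child.
      At Q: go right to P.
        Visit P.
        At P: no left child.
        At P: go right to K.
          Visit K.
          At K: no left child.
          At K: go right to V.
            V is a leaf — visit V.
    At M: no right child.
  At N: go right to W.
    Visit W.
    At W: no left child.
    At W: go right to A.
      A is a leaf — visit A.
At T: go right to U.
  Visit U.
  At U: no left child.
  At U: go right to H.
    Visit H.
    At H: go left to B.
      B is a leaf — visit B.
    At H: no right child.

T N M Q G D L P K V W A U H B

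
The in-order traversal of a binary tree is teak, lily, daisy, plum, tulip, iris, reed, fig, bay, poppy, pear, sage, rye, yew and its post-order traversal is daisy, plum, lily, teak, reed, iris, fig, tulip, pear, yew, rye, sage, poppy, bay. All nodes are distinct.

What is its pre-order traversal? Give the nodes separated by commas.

bay, tulip, teak, lily, plum, daisy, fig, iris, reed, poppy, sage, pear, rye, yew

The last element of post-order is the root; it splits in-order into left and right subtrees.
Root bay: left subtree has 8 nodes {teak, lily, daisy, plum, tulip, iris, reed, fig}, right has 5 {poppy, pear, sage, rye, yew}.
  Root tulip: left subtree has 4 nodes {teak, lily, daisy, plum}, right has 3 {iris, reed, fig}.
    Root teak: left subtree has 0 nodes { }, right has 3 {lily, daisy, plum}.
      Root lily: left subtree has 0 nodes { }, right has 2 {daisy, plum}.
        Root plum: left subtree has 1 node {daisy}, right has 0 { }.
    Root fig: left subtree has 2 nodes {iris, reed}, right has 0 { }.
      Root iris: left subtree has 0 nodes { }, right has 1 {reed}.
  Root poppy: left subtree has 0 nodes { }, right has 4 {pear, sage, rye, yew}.
    Root sage: left subtree has 1 node {pear}, right has 2 {rye, yew}.
      Root rye: left subtree has 0 nodes { }, right has 1 {yew}.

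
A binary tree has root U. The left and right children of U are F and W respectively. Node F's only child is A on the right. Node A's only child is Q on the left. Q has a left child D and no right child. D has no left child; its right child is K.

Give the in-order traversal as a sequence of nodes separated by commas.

In-order visits the left subtree, then the node, then the right subtree.
At U: go left to F.
  At F: no left child.
  Visit F.
  At F: go right to A.
    At A: go left to Q.
      At Q: go left to D.
        At D: no left child.
        Visit D.
        At D: go right to K.
          K is a leaf — visit K.
      Visit Q.
      At Q: no right child.
    Visit A.
    At A: no right child.
Visit U.
At U: go right to W.
  W is a leaf — visit W.

F, D, K, Q, A, U, W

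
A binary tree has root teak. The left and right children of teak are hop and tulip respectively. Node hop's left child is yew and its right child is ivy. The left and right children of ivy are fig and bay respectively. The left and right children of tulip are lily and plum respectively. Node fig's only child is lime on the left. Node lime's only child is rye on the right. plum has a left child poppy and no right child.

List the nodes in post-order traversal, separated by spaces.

Post-order visits the left subtree, then the right subtree, then the node.
At teak: go left to hop.
  At hop: go left to yew.
    yew is a leaf — visit yew.
  At hop: go right to ivy.
    At ivy: go left to fig.
      At fig: go left to lime.
        At lime: no left child.
        At lime: go right to rye.
          rye is a leaf — visit rye.
        Visit lime.
      At fig: no right child.
      Visit fig.
    At ivy: go right to bay.
      bay is a leaf — visit bay.
    Visit ivy.
  Visit hop.
At teak: go right to tulip.
  At tulip: go left to lily.
    lily is a leaf — visit lily.
  At tulip: go right to plum.
    At plum: go left to poppy.
      poppy is a leaf — visit poppy.
    At plum: no right child.
    Visit plum.
  Visit tulip.
Visit teak.

yew rye lime fig bay ivy hop lily poppy plum tulip teak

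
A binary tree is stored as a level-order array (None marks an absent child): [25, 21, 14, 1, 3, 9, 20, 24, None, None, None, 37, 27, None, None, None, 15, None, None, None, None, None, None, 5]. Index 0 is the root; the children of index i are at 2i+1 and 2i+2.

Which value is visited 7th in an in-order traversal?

5

In-order visits the left subtree, then the node, then the right subtree.
At 25: go left to 21.
  At 21: go left to 1.
    At 1: go left to 24.
      At 24: no left child.
      Visit 24.
      At 24: go right to 15.
        15 is a leaf — visit 15.
    Visit 1.
    At 1: no right child.
  Visit 21.
  At 21: go right to 3.
    3 is a leaf — visit 3.
Visit 25.
At 25: go right to 14.
  At 14: go left to 9.
    At 9: go left to 37.
      At 37: go left to 5.
        5 is a leaf — visit 5.
      Visit 37.
      At 37: no right child.
    Visit 9.
    At 9: go right to 27.
      27 is a leaf — visit 27.
  Visit 14.
  At 14: go right to 20.
    20 is a leaf — visit 20.
Full in-order sequence: 24, 15, 1, 21, 3, 25, 5, 37, 9, 27, 14, 20.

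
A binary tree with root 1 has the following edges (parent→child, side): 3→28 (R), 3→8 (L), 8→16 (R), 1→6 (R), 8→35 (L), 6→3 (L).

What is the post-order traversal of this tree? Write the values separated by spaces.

35 16 8 28 3 6 1

Post-order visits the left subtree, then the right subtree, then the node.
At 1: no left child.
At 1: go right to 6.
  At 6: go left to 3.
    At 3: go left to 8.
      At 8: go left to 35.
        35 is a leaf — visit 35.
      At 8: go right to 16.
        16 is a leaf — visit 16.
      Visit 8.
    At 3: go right to 28.
      28 is a leaf — visit 28.
    Visit 3.
  At 6: no right child.
  Visit 6.
Visit 1.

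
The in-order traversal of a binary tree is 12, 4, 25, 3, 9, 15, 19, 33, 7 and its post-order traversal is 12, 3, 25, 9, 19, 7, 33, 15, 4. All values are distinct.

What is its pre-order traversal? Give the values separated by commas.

The last element of post-order is the root; it splits in-order into left and right subtrees.
Root 4: left subtree has 1 node {12}, right has 7 {25, 3, 9, 15, 19, 33, 7}.
  Root 15: left subtree has 3 nodes {25, 3, 9}, right has 3 {19, 33, 7}.
    Root 9: left subtree has 2 nodes {25, 3}, right has 0 { }.
      Root 25: left subtree has 0 nodes { }, right has 1 {3}.
    Root 33: left subtree has 1 node {19}, right has 1 {7}.

4, 12, 15, 9, 25, 3, 33, 19, 7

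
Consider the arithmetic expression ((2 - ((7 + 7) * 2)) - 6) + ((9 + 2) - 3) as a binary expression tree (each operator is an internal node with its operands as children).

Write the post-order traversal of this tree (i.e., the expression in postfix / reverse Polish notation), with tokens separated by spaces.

Post-order on an expression tree gives postfix notation: for each operator, emit left operand, right operand, then the operator.

2 7 7 + 2 * - 6 - 9 2 + 3 - +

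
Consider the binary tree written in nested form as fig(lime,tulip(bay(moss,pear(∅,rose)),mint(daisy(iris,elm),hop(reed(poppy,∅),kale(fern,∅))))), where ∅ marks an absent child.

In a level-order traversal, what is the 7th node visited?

Level-order visits nodes level by level from the root, left to right within each level.
Level 0: fig
Level 1: lime, tulip
Level 2: bay, mint
Level 3: moss, pear, daisy, hop
Level 4: rose, iris, elm, reed, kale
Level 5: poppy, fern
Full level-order sequence: fig, lime, tulip, bay, mint, moss, pear, daisy, hop, rose, iris, elm, reed, kale, poppy, fern.

pear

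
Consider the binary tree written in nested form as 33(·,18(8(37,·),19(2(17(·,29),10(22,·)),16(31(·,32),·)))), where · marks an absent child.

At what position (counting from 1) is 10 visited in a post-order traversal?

6

Post-order visits the left subtree, then the right subtree, then the node.
At 33: no left child.
At 33: go right to 18.
  At 18: go left to 8.
    At 8: go left to 37.
      37 is a leaf — visit 37.
    At 8: no right child.
    Visit 8.
  At 18: go right to 19.
    At 19: go left to 2.
      At 2: go left to 17.
        At 17: no left child.
        At 17: go right to 29.
          29 is a leaf — visit 29.
        Visit 17.
      At 2: go right to 10.
        At 10: go left to 22.
          22 is a leaf — visit 22.
        At 10: no right child.
        Visit 10.
      Visit 2.
    At 19: go right to 16.
      At 16: go left to 31.
        At 31: no left child.
        At 31: go right to 32.
          32 is a leaf — visit 32.
        Visit 31.
      At 16: no right child.
      Visit 16.
    Visit 19.
  Visit 18.
Visit 33.
Full post-order sequence: 37, 8, 29, 17, 22, 10, 2, 32, 31, 16, 19, 18, 33.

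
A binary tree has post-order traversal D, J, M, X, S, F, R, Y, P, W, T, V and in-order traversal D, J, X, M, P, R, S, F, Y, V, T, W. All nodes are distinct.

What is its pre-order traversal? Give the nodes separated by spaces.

V P X J D M Y R F S T W

The last element of post-order is the root; it splits in-order into left and right subtrees.
Root V: left subtree has 9 nodes {D, J, X, M, P, R, S, F, Y}, right has 2 {T, W}.
  Root P: left subtree has 4 nodes {D, J, X, M}, right has 4 {R, S, F, Y}.
    Root X: left subtree has 2 nodes {D, J}, right has 1 {M}.
      Root J: left subtree has 1 node {D}, right has 0 { }.
    Root Y: left subtree has 3 nodes {R, S, F}, right has 0 { }.
      Root R: left subtree has 0 nodes { }, right has 2 {S, F}.
        Root F: left subtree has 1 node {S}, right has 0 { }.
  Root T: left subtree has 0 nodes { }, right has 1 {W}.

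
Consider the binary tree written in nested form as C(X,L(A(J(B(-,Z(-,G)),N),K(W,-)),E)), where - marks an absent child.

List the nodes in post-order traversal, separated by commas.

X, G, Z, B, N, J, W, K, A, E, L, C

Post-order visits the left subtree, then the right subtree, then the node.
At C: go left to X.
  X is a leaf — visit X.
At C: go right to L.
  At L: go left to A.
    At A: go left to J.
      At J: go left to B.
        At B: no left child.
        At B: go right to Z.
          At Z: no left child.
          At Z: go right to G.
            G is a leaf — visit G.
          Visit Z.
        Visit B.
      At J: go right to N.
        N is a leaf — visit N.
      Visit J.
    At A: go right to K.
      At K: go left to W.
        W is a leaf — visit W.
      At K: no right child.
      Visit K.
    Visit A.
  At L: go right to E.
    E is a leaf — visit E.
  Visit L.
Visit C.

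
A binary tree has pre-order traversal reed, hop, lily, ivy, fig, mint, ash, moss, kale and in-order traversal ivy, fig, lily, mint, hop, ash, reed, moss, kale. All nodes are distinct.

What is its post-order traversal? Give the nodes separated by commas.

The first element of pre-order is the root; it splits in-order into left and right subtrees.
Root reed: left subtree has 6 nodes {ivy, fig, lily, mint, hop, ash}, right has 2 {moss, kale}.
  Root hop: left subtree has 4 nodes {ivy, fig, lily, mint}, right has 1 {ash}.
    Root lily: left subtree has 2 nodes {ivy, fig}, right has 1 {mint}.
      Root ivy: left subtree has 0 nodes { }, right has 1 {fig}.
  Root moss: left subtree has 0 nodes { }, right has 1 {kale}.

fig, ivy, mint, lily, ash, hop, kale, moss, reed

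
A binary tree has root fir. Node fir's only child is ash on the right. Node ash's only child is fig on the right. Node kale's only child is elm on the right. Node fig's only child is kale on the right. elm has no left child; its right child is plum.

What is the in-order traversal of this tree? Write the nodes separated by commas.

fir, ash, fig, kale, elm, plum

In-order visits the left subtree, then the node, then the right subtree.
At fir: no left child.
Visit fir.
At fir: go right to ash.
  At ash: no left child.
  Visit ash.
  At ash: go right to fig.
    At fig: no left child.
    Visit fig.
    At fig: go right to kale.
      At kale: no left child.
      Visit kale.
      At kale: go right to elm.
        At elm: no left child.
        Visit elm.
        At elm: go right to plum.
          plum is a leaf — visit plum.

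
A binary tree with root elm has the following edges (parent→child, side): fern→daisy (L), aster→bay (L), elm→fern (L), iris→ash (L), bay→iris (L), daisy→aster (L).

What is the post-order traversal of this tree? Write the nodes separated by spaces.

Post-order visits the left subtree, then the right subtree, then the node.
At elm: go left to fern.
  At fern: go left to daisy.
    At daisy: go left to aster.
      At aster: go left to bay.
        At bay: go left to iris.
          At iris: go left to ash.
            ash is a leaf — visit ash.
          At iris: no right child.
          Visit iris.
        At bay: no right child.
        Visit bay.
      At aster: no right child.
      Visit aster.
    At daisy: no right child.
    Visit daisy.
  At fern: no right child.
  Visit fern.
At elm: no right child.
Visit elm.

ash iris bay aster daisy fern elm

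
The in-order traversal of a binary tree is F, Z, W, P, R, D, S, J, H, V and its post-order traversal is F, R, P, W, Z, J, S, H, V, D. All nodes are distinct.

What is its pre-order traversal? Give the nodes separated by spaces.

The last element of post-order is the root; it splits in-order into left and right subtrees.
Root D: left subtree has 5 nodes {F, Z, W, P, R}, right has 4 {S, J, H, V}.
  Root Z: left subtree has 1 node {F}, right has 3 {W, P, R}.
    Root W: left subtree has 0 nodes { }, right has 2 {P, R}.
      Root P: left subtree has 0 nodes { }, right has 1 {R}.
  Root V: left subtree has 3 nodes {S, J, H}, right has 0 { }.
    Root H: left subtree has 2 nodes {S, J}, right has 0 { }.
      Root S: left subtree has 0 nodes { }, right has 1 {J}.

D Z F W P R V H S J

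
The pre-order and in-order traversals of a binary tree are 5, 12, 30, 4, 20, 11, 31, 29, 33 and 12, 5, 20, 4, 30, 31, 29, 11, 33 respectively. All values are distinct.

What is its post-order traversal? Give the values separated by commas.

12, 20, 4, 29, 31, 33, 11, 30, 5

The first element of pre-order is the root; it splits in-order into left and right subtrees.
Root 5: left subtree has 1 node {12}, right has 7 {20, 4, 30, 31, 29, 11, 33}.
  Root 30: left subtree has 2 nodes {20, 4}, right has 4 {31, 29, 11, 33}.
    Root 4: left subtree has 1 node {20}, right has 0 { }.
    Root 11: left subtree has 2 nodes {31, 29}, right has 1 {33}.
      Root 31: left subtree has 0 nodes { }, right has 1 {29}.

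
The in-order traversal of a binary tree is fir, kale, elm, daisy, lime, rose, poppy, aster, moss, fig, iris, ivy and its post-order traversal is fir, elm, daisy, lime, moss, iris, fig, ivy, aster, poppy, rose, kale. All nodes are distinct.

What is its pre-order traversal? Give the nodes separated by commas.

kale, fir, rose, lime, daisy, elm, poppy, aster, ivy, fig, moss, iris

The last element of post-order is the root; it splits in-order into left and right subtrees.
Root kale: left subtree has 1 node {fir}, right has 10 {elm, daisy, lime, rose, poppy, aster, moss, fig, iris, ivy}.
  Root rose: left subtree has 3 nodes {elm, daisy, lime}, right has 6 {poppy, aster, moss, fig, iris, ivy}.
    Root lime: left subtree has 2 nodes {elm, daisy}, right has 0 { }.
      Root daisy: left subtree has 1 node {elm}, right has 0 { }.
    Root poppy: left subtree has 0 nodes { }, right has 5 {aster, moss, fig, iris, ivy}.
      Root aster: left subtree has 0 nodes { }, right has 4 {moss, fig, iris, ivy}.
        Root ivy: left subtree has 3 nodes {moss, fig, iris}, right has 0 { }.
          Root fig: left subtree has 1 node {moss}, right has 1 {iris}.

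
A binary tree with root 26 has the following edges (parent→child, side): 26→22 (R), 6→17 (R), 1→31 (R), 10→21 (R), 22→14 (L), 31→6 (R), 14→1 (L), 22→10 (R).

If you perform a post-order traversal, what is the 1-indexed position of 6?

2

Post-order visits the left subtree, then the right subtree, then the node.
At 26: no left child.
At 26: go right to 22.
  At 22: go left to 14.
    At 14: go left to 1.
      At 1: no left child.
      At 1: go right to 31.
        At 31: no left child.
        At 31: go right to 6.
          At 6: no left child.
          At 6: go right to 17.
            17 is a leaf — visit 17.
          Visit 6.
        Visit 31.
      Visit 1.
    At 14: no right child.
    Visit 14.
  At 22: go right to 10.
    At 10: no left child.
    At 10: go right to 21.
      21 is a leaf — visit 21.
    Visit 10.
  Visit 22.
Visit 26.
Full post-order sequence: 17, 6, 31, 1, 14, 21, 10, 22, 26.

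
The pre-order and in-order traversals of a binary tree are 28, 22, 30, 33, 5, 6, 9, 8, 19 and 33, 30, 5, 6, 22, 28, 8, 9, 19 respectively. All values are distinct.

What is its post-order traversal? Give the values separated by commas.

The first element of pre-order is the root; it splits in-order into left and right subtrees.
Root 28: left subtree has 5 nodes {33, 30, 5, 6, 22}, right has 3 {8, 9, 19}.
  Root 22: left subtree has 4 nodes {33, 30, 5, 6}, right has 0 { }.
    Root 30: left subtree has 1 node {33}, right has 2 {5, 6}.
      Root 5: left subtree has 0 nodes { }, right has 1 {6}.
  Root 9: left subtree has 1 node {8}, right has 1 {19}.

33, 6, 5, 30, 22, 8, 19, 9, 28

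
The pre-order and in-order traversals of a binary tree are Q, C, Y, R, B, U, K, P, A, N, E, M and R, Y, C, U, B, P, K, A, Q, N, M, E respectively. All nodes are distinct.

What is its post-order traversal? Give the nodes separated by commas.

R, Y, U, P, A, K, B, C, M, E, N, Q

The first element of pre-order is the root; it splits in-order into left and right subtrees.
Root Q: left subtree has 8 nodes {R, Y, C, U, B, P, K, A}, right has 3 {N, M, E}.
  Root C: left subtree has 2 nodes {R, Y}, right has 5 {U, B, P, K, A}.
    Root Y: left subtree has 1 node {R}, right has 0 { }.
    Root B: left subtree has 1 node {U}, right has 3 {P, K, A}.
      Root K: left subtree has 1 node {P}, right has 1 {A}.
  Root N: left subtree has 0 nodes { }, right has 2 {M, E}.
    Root E: left subtree has 1 node {M}, right has 0 { }.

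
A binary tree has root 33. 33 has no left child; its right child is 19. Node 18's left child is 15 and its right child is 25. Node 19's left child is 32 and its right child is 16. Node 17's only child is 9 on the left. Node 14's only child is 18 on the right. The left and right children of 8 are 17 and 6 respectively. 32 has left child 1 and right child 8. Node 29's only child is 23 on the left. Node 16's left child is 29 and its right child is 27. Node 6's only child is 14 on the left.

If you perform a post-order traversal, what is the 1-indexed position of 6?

Post-order visits the left subtree, then the right subtree, then the node.
At 33: no left child.
At 33: go right to 19.
  At 19: go left to 32.
    At 32: go left to 1.
      1 is a leaf — visit 1.
    At 32: go right to 8.
      At 8: go left to 17.
        At 17: go left to 9.
          9 is a leaf — visit 9.
        At 17: no right child.
        Visit 17.
      At 8: go right to 6.
        At 6: go left to 14.
          At 14: no left child.
          At 14: go right to 18.
            At 18: go left to 15.
              15 is a leaf — visit 15.
            At 18: go right to 25.
              25 is a leaf — visit 25.
            Visit 18.
          Visit 14.
        At 6: no right child.
        Visit 6.
      Visit 8.
    Visit 32.
  At 19: go right to 16.
    At 16: go left to 29.
      At 29: go left to 23.
        23 is a leaf — visit 23.
      At 29: no right child.
      Visit 29.
    At 16: go right to 27.
      27 is a leaf — visit 27.
    Visit 16.
  Visit 19.
Visit 33.
Full post-order sequence: 1, 9, 17, 15, 25, 18, 14, 6, 8, 32, 23, 29, 27, 16, 19, 33.

8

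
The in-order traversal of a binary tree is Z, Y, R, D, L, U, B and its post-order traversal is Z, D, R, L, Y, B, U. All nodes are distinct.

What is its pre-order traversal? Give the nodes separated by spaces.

The last element of post-order is the root; it splits in-order into left and right subtrees.
Root U: left subtree has 5 nodes {Z, Y, R, D, L}, right has 1 {B}.
  Root Y: left subtree has 1 node {Z}, right has 3 {R, D, L}.
    Root L: left subtree has 2 nodes {R, D}, right has 0 { }.
      Root R: left subtree has 0 nodes { }, right has 1 {D}.

U Y Z L R D B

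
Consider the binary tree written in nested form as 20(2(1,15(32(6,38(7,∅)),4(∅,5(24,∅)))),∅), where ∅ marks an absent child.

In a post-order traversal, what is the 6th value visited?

Post-order visits the left subtree, then the right subtree, then the node.
At 20: go left to 2.
  At 2: go left to 1.
    1 is a leaf — visit 1.
  At 2: go right to 15.
    At 15: go left to 32.
      At 32: go left to 6.
        6 is a leaf — visit 6.
      At 32: go right to 38.
        At 38: go left to 7.
          7 is a leaf — visit 7.
        At 38: no right child.
        Visit 38.
      Visit 32.
    At 15: go right to 4.
      At 4: no left child.
      At 4: go right to 5.
        At 5: go left to 24.
          24 is a leaf — visit 24.
        At 5: no right child.
        Visit 5.
      Visit 4.
    Visit 15.
  Visit 2.
At 20: no right child.
Visit 20.
Full post-order sequence: 1, 6, 7, 38, 32, 24, 5, 4, 15, 2, 20.

24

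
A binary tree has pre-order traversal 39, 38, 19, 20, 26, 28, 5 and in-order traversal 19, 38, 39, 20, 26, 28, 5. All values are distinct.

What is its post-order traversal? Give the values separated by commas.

19, 38, 5, 28, 26, 20, 39

The first element of pre-order is the root; it splits in-order into left and right subtrees.
Root 39: left subtree has 2 nodes {19, 38}, right has 4 {20, 26, 28, 5}.
  Root 38: left subtree has 1 node {19}, right has 0 { }.
  Root 20: left subtree has 0 nodes { }, right has 3 {26, 28, 5}.
    Root 26: left subtree has 0 nodes { }, right has 2 {28, 5}.
      Root 28: left subtree has 0 nodes { }, right has 1 {5}.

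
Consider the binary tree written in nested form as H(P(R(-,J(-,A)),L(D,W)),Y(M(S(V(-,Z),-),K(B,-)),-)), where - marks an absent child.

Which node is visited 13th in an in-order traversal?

In-order visits the left subtree, then the node, then the right subtree.
At H: go left to P.
  At P: go left to R.
    At R: no left child.
    Visit R.
    At R: go right to J.
      At J: no left child.
      Visit J.
      At J: go right to A.
        A is a leaf — visit A.
  Visit P.
  At P: go right to L.
    At L: go left to D.
      D is a leaf — visit D.
    Visit L.
    At L: go right to W.
      W is a leaf — visit W.
Visit H.
At H: go right to Y.
  At Y: go left to M.
    At M: go left to S.
      At S: go left to V.
        At V: no left child.
        Visit V.
        At V: go right to Z.
          Z is a leaf — visit Z.
      Visit S.
      At S: no right child.
    Visit M.
    At M: go right to K.
      At K: go left to B.
        B is a leaf — visit B.
      Visit K.
      At K: no right child.
  Visit Y.
  At Y: no right child.
Full in-order sequence: R, J, A, P, D, L, W, H, V, Z, S, M, B, K, Y.

B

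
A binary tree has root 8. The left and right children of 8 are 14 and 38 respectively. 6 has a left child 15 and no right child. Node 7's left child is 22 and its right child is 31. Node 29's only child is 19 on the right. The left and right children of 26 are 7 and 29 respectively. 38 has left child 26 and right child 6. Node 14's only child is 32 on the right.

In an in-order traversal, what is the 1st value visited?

In-order visits the left subtree, then the node, then the right subtree.
At 8: go left to 14.
  At 14: no left child.
  Visit 14.
  At 14: go right to 32.
    32 is a leaf — visit 32.
Visit 8.
At 8: go right to 38.
  At 38: go left to 26.
    At 26: go left to 7.
      At 7: go left to 22.
        22 is a leaf — visit 22.
      Visit 7.
      At 7: go right to 31.
        31 is a leaf — visit 31.
    Visit 26.
    At 26: go right to 29.
      At 29: no left child.
      Visit 29.
      At 29: go right to 19.
        19 is a leaf — visit 19.
  Visit 38.
  At 38: go right to 6.
    At 6: go left to 15.
      15 is a leaf — visit 15.
    Visit 6.
    At 6: no right child.
Full in-order sequence: 14, 32, 8, 22, 7, 31, 26, 29, 19, 38, 15, 6.

14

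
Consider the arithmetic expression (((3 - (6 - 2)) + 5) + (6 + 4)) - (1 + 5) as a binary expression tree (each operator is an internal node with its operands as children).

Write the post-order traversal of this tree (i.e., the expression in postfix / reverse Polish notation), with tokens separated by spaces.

Post-order on an expression tree gives postfix notation: for each operator, emit left operand, right operand, then the operator.

3 6 2 - - 5 + 6 4 + + 1 5 + -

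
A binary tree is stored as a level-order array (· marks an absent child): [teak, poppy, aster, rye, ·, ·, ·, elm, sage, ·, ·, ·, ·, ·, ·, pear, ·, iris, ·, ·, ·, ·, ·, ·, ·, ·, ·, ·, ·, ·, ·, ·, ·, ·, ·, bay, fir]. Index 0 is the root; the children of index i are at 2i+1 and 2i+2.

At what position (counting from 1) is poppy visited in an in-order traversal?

8

In-order visits the left subtree, then the node, then the right subtree.
At teak: go left to poppy.
  At poppy: go left to rye.
    At rye: go left to elm.
      At elm: go left to pear.
        pear is a leaf — visit pear.
      Visit elm.
      At elm: no right child.
    Visit rye.
    At rye: go right to sage.
      At sage: go left to iris.
        At iris: go left to bay.
          bay is a leaf — visit bay.
        Visit iris.
        At iris: go right to fir.
          fir is a leaf — visit fir.
      Visit sage.
      At sage: no right child.
  Visit poppy.
  At poppy: no right child.
Visit teak.
At teak: go right to aster.
  aster is a leaf — visit aster.
Full in-order sequence: pear, elm, rye, bay, iris, fir, sage, poppy, teak, aster.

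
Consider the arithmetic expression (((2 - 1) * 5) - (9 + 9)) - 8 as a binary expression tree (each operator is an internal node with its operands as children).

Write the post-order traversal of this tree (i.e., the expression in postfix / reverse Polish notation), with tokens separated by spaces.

Post-order on an expression tree gives postfix notation: for each operator, emit left operand, right operand, then the operator.

2 1 - 5 * 9 9 + - 8 -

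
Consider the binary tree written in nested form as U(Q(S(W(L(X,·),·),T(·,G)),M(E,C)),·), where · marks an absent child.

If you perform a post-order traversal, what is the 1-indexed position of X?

Post-order visits the left subtree, then the right subtree, then the node.
At U: go left to Q.
  At Q: go left to S.
    At S: go left to W.
      At W: go left to L.
        At L: go left to X.
          X is a leaf — visit X.
        At L: no right child.
        Visit L.
      At W: no right child.
      Visit W.
    At S: go right to T.
      At T: no left child.
      At T: go right to G.
        G is a leaf — visit G.
      Visit T.
    Visit S.
  At Q: go right to M.
    At M: go left to E.
      E is a leaf — visit E.
    At M: go right to C.
      C is a leaf — visit C.
    Visit M.
  Visit Q.
At U: no right child.
Visit U.
Full post-order sequence: X, L, W, G, T, S, E, C, M, Q, U.

1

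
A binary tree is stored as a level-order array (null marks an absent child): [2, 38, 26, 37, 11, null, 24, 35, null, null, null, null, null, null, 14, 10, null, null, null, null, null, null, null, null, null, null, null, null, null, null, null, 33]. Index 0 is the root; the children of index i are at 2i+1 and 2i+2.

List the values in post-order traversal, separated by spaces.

Post-order visits the left subtree, then the right subtree, then the node.
At 2: go left to 38.
  At 38: go left to 37.
    At 37: go left to 35.
      At 35: go left to 10.
        At 10: go left to 33.
          33 is a leaf — visit 33.
        At 10: no right child.
        Visit 10.
      At 35: no right child.
      Visit 35.
    At 37: no right child.
    Visit 37.
  At 38: go right to 11.
    11 is a leaf — visit 11.
  Visit 38.
At 2: go right to 26.
  At 26: no left child.
  At 26: go right to 24.
    At 24: no left child.
    At 24: go right to 14.
      14 is a leaf — visit 14.
    Visit 24.
  Visit 26.
Visit 2.

33 10 35 37 11 38 14 24 26 2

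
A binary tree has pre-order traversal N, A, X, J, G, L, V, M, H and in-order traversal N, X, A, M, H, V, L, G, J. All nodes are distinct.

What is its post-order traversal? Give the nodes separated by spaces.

X H M V L G J A N

The first element of pre-order is the root; it splits in-order into left and right subtrees.
Root N: left subtree has 0 nodes { }, right has 8 {X, A, M, H, V, L, G, J}.
  Root A: left subtree has 1 node {X}, right has 6 {M, H, V, L, G, J}.
    Root J: left subtree has 5 nodes {M, H, V, L, G}, right has 0 { }.
      Root G: left subtree has 4 nodes {M, H, V, L}, right has 0 { }.
        Root L: left subtree has 3 nodes {M, H, V}, right has 0 { }.
          Root V: left subtree has 2 nodes {M, H}, right has 0 { }.
            Root M: left subtree has 0 nodes { }, right has 1 {H}.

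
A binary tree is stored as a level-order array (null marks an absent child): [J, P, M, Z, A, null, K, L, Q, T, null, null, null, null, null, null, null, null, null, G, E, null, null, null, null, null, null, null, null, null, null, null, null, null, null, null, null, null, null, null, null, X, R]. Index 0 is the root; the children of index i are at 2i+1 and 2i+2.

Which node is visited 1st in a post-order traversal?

L

Post-order visits the left subtree, then the right subtree, then the node.
At J: go left to P.
  At P: go left to Z.
    At Z: go left to L.
      L is a leaf — visit L.
    At Z: go right to Q.
      Q is a leaf — visit Q.
    Visit Z.
  At P: go right to A.
    At A: go left to T.
      At T: go left to G.
        G is a leaf — visit G.
      At T: go right to E.
        At E: go left to X.
          X is a leaf — visit X.
        At E: go right to R.
          R is a leaf — visit R.
        Visit E.
      Visit T.
    At A: no right child.
    Visit A.
  Visit P.
At J: go right to M.
  At M: no left child.
  At M: go right to K.
    K is a leaf — visit K.
  Visit M.
Visit J.
Full post-order sequence: L, Q, Z, G, X, R, E, T, A, P, K, M, J.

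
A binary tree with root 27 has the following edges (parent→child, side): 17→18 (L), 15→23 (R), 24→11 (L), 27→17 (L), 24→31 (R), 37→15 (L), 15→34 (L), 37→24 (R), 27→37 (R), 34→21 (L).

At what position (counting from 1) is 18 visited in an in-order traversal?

1

In-order visits the left subtree, then the node, then the right subtree.
At 27: go left to 17.
  At 17: go left to 18.
    18 is a leaf — visit 18.
  Visit 17.
  At 17: no right child.
Visit 27.
At 27: go right to 37.
  At 37: go left to 15.
    At 15: go left to 34.
      At 34: go left to 21.
        21 is a leaf — visit 21.
      Visit 34.
      At 34: no right child.
    Visit 15.
    At 15: go right to 23.
      23 is a leaf — visit 23.
  Visit 37.
  At 37: go right to 24.
    At 24: go left to 11.
      11 is a leaf — visit 11.
    Visit 24.
    At 24: go right to 31.
      31 is a leaf — visit 31.
Full in-order sequence: 18, 17, 27, 21, 34, 15, 23, 37, 11, 24, 31.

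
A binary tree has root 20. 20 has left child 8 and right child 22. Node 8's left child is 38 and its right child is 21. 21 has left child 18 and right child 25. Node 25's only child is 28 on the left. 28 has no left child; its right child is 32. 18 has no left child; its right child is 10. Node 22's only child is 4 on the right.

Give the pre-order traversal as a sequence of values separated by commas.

Pre-order visits the node, then its left subtree, then its right subtree.
Visit 20.
At 20: go left to 8.
  Visit 8.
  At 8: go left to 38.
    38 is a leaf — visit 38.
  At 8: go right to 21.
    Visit 21.
    At 21: go left to 18.
      Visit 18.
      At 18: no left child.
      At 18: go right to 10.
        10 is a leaf — visit 10.
    At 21: go right to 25.
      Visit 25.
      At 25: go left to 28.
        Visit 28.
        At 28: no left child.
        At 28: go right to 32.
          32 is a leaf — visit 32.
      At 25: no right child.
At 20: go right to 22.
  Visit 22.
  At 22: no left child.
  At 22: go right to 4.
    4 is a leaf — visit 4.

20, 8, 38, 21, 18, 10, 25, 28, 32, 22, 4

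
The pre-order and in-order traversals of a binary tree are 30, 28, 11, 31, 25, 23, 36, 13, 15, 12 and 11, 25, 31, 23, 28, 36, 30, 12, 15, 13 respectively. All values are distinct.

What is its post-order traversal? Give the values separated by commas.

25, 23, 31, 11, 36, 28, 12, 15, 13, 30

The first element of pre-order is the root; it splits in-order into left and right subtrees.
Root 30: left subtree has 6 nodes {11, 25, 31, 23, 28, 36}, right has 3 {12, 15, 13}.
  Root 28: left subtree has 4 nodes {11, 25, 31, 23}, right has 1 {36}.
    Root 11: left subtree has 0 nodes { }, right has 3 {25, 31, 23}.
      Root 31: left subtree has 1 node {25}, right has 1 {23}.
  Root 13: left subtree has 2 nodes {12, 15}, right has 0 { }.
    Root 15: left subtree has 1 node {12}, right has 0 { }.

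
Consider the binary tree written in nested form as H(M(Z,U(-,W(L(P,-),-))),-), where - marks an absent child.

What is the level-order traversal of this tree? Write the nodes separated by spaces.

Level-order visits nodes level by level from the root, left to right within each level.
Level 0: H
Level 1: M
Level 2: Z, U
Level 3: W
Level 4: L
Level 5: P

H M Z U W L P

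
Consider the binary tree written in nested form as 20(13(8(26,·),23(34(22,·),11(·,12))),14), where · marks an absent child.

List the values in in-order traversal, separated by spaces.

26 8 13 22 34 23 11 12 20 14

In-order visits the left subtree, then the node, then the right subtree.
At 20: go left to 13.
  At 13: go left to 8.
    At 8: go left to 26.
      26 is a leaf — visit 26.
    Visit 8.
    At 8: no right child.
  Visit 13.
  At 13: go right to 23.
    At 23: go left to 34.
      At 34: go left to 22.
        22 is a leaf — visit 22.
      Visit 34.
      At 34: no right child.
    Visit 23.
    At 23: go right to 11.
      At 11: no left child.
      Visit 11.
      At 11: go right to 12.
        12 is a leaf — visit 12.
Visit 20.
At 20: go right to 14.
  14 is a leaf — visit 14.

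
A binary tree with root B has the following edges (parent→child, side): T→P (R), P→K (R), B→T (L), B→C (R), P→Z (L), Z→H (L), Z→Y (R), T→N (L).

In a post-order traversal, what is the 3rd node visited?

Y

Post-order visits the left subtree, then the right subtree, then the node.
At B: go left to T.
  At T: go left to N.
    N is a leaf — visit N.
  At T: go right to P.
    At P: go left to Z.
      At Z: go left to H.
        H is a leaf — visit H.
      At Z: go right to Y.
        Y is a leaf — visit Y.
      Visit Z.
    At P: go right to K.
      K is a leaf — visit K.
    Visit P.
  Visit T.
At B: go right to C.
  C is a leaf — visit C.
Visit B.
Full post-order sequence: N, H, Y, Z, K, P, T, C, B.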